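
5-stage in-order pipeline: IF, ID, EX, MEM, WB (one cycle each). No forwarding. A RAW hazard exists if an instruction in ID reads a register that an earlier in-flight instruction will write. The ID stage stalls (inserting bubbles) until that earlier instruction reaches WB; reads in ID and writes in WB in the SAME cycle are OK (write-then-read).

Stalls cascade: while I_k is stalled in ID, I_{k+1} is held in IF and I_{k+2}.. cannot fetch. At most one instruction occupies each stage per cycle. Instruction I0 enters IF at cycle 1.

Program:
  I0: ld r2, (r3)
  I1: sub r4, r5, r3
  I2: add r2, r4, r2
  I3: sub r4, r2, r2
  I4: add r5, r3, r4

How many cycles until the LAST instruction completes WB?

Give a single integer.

Answer: 15

Derivation:
I0 ld r2 <- r3: IF@1 ID@2 stall=0 (-) EX@3 MEM@4 WB@5
I1 sub r4 <- r5,r3: IF@2 ID@3 stall=0 (-) EX@4 MEM@5 WB@6
I2 add r2 <- r4,r2: IF@3 ID@4 stall=2 (RAW on I1.r4 (WB@6)) EX@7 MEM@8 WB@9
I3 sub r4 <- r2,r2: IF@4 ID@7 stall=2 (RAW on I2.r2 (WB@9)) EX@10 MEM@11 WB@12
I4 add r5 <- r3,r4: IF@7 ID@10 stall=2 (RAW on I3.r4 (WB@12)) EX@13 MEM@14 WB@15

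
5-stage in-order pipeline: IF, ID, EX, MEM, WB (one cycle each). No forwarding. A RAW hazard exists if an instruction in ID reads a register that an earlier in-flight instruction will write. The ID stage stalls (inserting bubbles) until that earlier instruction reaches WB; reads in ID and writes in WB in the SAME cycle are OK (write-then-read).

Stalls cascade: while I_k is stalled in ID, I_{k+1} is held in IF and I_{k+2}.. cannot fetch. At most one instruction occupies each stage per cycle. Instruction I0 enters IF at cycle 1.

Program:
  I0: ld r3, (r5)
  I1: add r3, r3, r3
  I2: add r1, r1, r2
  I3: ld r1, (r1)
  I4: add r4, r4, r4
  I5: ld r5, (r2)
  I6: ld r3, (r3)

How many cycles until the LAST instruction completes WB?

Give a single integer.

I0 ld r3 <- r5: IF@1 ID@2 stall=0 (-) EX@3 MEM@4 WB@5
I1 add r3 <- r3,r3: IF@2 ID@3 stall=2 (RAW on I0.r3 (WB@5)) EX@6 MEM@7 WB@8
I2 add r1 <- r1,r2: IF@3 ID@6 stall=0 (-) EX@7 MEM@8 WB@9
I3 ld r1 <- r1: IF@6 ID@7 stall=2 (RAW on I2.r1 (WB@9)) EX@10 MEM@11 WB@12
I4 add r4 <- r4,r4: IF@7 ID@10 stall=0 (-) EX@11 MEM@12 WB@13
I5 ld r5 <- r2: IF@10 ID@11 stall=0 (-) EX@12 MEM@13 WB@14
I6 ld r3 <- r3: IF@11 ID@12 stall=0 (-) EX@13 MEM@14 WB@15

Answer: 15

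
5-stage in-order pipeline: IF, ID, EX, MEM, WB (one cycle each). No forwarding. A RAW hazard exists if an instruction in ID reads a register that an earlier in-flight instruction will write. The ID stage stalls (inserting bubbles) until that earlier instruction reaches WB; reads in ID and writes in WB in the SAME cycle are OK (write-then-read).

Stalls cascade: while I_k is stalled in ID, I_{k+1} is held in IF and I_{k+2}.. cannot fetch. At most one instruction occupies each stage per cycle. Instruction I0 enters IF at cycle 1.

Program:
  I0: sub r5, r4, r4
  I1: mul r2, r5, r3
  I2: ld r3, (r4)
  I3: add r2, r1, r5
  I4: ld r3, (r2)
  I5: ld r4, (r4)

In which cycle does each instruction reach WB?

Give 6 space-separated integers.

Answer: 5 8 9 10 13 14

Derivation:
I0 sub r5 <- r4,r4: IF@1 ID@2 stall=0 (-) EX@3 MEM@4 WB@5
I1 mul r2 <- r5,r3: IF@2 ID@3 stall=2 (RAW on I0.r5 (WB@5)) EX@6 MEM@7 WB@8
I2 ld r3 <- r4: IF@3 ID@6 stall=0 (-) EX@7 MEM@8 WB@9
I3 add r2 <- r1,r5: IF@6 ID@7 stall=0 (-) EX@8 MEM@9 WB@10
I4 ld r3 <- r2: IF@7 ID@8 stall=2 (RAW on I3.r2 (WB@10)) EX@11 MEM@12 WB@13
I5 ld r4 <- r4: IF@8 ID@11 stall=0 (-) EX@12 MEM@13 WB@14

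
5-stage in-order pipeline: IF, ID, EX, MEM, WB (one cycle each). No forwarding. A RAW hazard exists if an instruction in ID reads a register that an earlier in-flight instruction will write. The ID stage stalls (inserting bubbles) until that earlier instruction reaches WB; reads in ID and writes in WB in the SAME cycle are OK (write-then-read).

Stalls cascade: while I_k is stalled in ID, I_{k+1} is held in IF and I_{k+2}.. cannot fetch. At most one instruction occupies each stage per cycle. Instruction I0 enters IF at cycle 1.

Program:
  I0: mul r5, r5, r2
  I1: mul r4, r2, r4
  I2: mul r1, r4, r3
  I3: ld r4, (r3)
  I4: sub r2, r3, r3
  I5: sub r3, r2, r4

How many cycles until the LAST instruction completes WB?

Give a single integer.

I0 mul r5 <- r5,r2: IF@1 ID@2 stall=0 (-) EX@3 MEM@4 WB@5
I1 mul r4 <- r2,r4: IF@2 ID@3 stall=0 (-) EX@4 MEM@5 WB@6
I2 mul r1 <- r4,r3: IF@3 ID@4 stall=2 (RAW on I1.r4 (WB@6)) EX@7 MEM@8 WB@9
I3 ld r4 <- r3: IF@4 ID@7 stall=0 (-) EX@8 MEM@9 WB@10
I4 sub r2 <- r3,r3: IF@7 ID@8 stall=0 (-) EX@9 MEM@10 WB@11
I5 sub r3 <- r2,r4: IF@8 ID@9 stall=2 (RAW on I4.r2 (WB@11)) EX@12 MEM@13 WB@14

Answer: 14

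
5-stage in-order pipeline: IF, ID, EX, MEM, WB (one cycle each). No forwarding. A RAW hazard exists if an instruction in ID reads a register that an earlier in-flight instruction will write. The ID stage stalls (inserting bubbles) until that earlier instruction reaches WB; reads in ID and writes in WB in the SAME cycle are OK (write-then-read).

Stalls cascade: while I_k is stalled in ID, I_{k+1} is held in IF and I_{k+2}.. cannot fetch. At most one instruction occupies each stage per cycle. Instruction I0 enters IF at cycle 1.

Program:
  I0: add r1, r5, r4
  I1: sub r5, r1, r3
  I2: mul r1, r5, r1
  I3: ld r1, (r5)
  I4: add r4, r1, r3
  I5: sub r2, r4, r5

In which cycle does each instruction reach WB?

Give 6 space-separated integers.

Answer: 5 8 11 12 15 18

Derivation:
I0 add r1 <- r5,r4: IF@1 ID@2 stall=0 (-) EX@3 MEM@4 WB@5
I1 sub r5 <- r1,r3: IF@2 ID@3 stall=2 (RAW on I0.r1 (WB@5)) EX@6 MEM@7 WB@8
I2 mul r1 <- r5,r1: IF@3 ID@6 stall=2 (RAW on I1.r5 (WB@8)) EX@9 MEM@10 WB@11
I3 ld r1 <- r5: IF@6 ID@9 stall=0 (-) EX@10 MEM@11 WB@12
I4 add r4 <- r1,r3: IF@9 ID@10 stall=2 (RAW on I3.r1 (WB@12)) EX@13 MEM@14 WB@15
I5 sub r2 <- r4,r5: IF@10 ID@13 stall=2 (RAW on I4.r4 (WB@15)) EX@16 MEM@17 WB@18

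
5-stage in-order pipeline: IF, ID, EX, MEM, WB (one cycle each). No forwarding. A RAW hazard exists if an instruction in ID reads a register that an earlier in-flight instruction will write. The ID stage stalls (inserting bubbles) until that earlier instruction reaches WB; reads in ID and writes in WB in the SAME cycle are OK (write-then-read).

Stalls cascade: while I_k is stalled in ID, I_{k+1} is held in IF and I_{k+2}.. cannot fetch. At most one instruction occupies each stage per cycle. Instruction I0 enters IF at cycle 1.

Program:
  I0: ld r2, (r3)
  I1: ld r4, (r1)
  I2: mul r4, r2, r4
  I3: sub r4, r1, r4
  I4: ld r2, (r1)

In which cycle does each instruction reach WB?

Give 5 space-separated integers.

Answer: 5 6 9 12 13

Derivation:
I0 ld r2 <- r3: IF@1 ID@2 stall=0 (-) EX@3 MEM@4 WB@5
I1 ld r4 <- r1: IF@2 ID@3 stall=0 (-) EX@4 MEM@5 WB@6
I2 mul r4 <- r2,r4: IF@3 ID@4 stall=2 (RAW on I1.r4 (WB@6)) EX@7 MEM@8 WB@9
I3 sub r4 <- r1,r4: IF@4 ID@7 stall=2 (RAW on I2.r4 (WB@9)) EX@10 MEM@11 WB@12
I4 ld r2 <- r1: IF@7 ID@10 stall=0 (-) EX@11 MEM@12 WB@13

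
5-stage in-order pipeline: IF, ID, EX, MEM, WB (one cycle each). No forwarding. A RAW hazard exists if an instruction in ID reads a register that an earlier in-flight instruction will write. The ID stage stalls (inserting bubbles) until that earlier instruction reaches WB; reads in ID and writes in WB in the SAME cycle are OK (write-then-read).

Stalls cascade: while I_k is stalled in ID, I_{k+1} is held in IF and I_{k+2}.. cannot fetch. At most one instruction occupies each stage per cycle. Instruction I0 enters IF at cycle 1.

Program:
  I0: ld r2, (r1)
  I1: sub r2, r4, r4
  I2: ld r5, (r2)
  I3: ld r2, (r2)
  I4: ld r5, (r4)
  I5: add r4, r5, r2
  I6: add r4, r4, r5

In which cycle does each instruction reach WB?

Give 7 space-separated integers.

Answer: 5 6 9 10 11 14 17

Derivation:
I0 ld r2 <- r1: IF@1 ID@2 stall=0 (-) EX@3 MEM@4 WB@5
I1 sub r2 <- r4,r4: IF@2 ID@3 stall=0 (-) EX@4 MEM@5 WB@6
I2 ld r5 <- r2: IF@3 ID@4 stall=2 (RAW on I1.r2 (WB@6)) EX@7 MEM@8 WB@9
I3 ld r2 <- r2: IF@4 ID@7 stall=0 (-) EX@8 MEM@9 WB@10
I4 ld r5 <- r4: IF@7 ID@8 stall=0 (-) EX@9 MEM@10 WB@11
I5 add r4 <- r5,r2: IF@8 ID@9 stall=2 (RAW on I4.r5 (WB@11)) EX@12 MEM@13 WB@14
I6 add r4 <- r4,r5: IF@9 ID@12 stall=2 (RAW on I5.r4 (WB@14)) EX@15 MEM@16 WB@17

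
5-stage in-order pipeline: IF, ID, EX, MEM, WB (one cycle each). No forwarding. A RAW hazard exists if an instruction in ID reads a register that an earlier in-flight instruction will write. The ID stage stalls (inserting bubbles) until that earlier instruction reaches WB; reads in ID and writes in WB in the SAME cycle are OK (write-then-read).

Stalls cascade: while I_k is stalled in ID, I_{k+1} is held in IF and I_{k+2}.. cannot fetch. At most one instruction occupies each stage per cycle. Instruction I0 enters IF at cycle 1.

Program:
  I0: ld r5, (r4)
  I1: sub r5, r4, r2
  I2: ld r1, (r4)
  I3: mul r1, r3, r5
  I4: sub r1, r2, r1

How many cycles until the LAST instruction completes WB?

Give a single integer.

I0 ld r5 <- r4: IF@1 ID@2 stall=0 (-) EX@3 MEM@4 WB@5
I1 sub r5 <- r4,r2: IF@2 ID@3 stall=0 (-) EX@4 MEM@5 WB@6
I2 ld r1 <- r4: IF@3 ID@4 stall=0 (-) EX@5 MEM@6 WB@7
I3 mul r1 <- r3,r5: IF@4 ID@5 stall=1 (RAW on I1.r5 (WB@6)) EX@7 MEM@8 WB@9
I4 sub r1 <- r2,r1: IF@5 ID@7 stall=2 (RAW on I3.r1 (WB@9)) EX@10 MEM@11 WB@12

Answer: 12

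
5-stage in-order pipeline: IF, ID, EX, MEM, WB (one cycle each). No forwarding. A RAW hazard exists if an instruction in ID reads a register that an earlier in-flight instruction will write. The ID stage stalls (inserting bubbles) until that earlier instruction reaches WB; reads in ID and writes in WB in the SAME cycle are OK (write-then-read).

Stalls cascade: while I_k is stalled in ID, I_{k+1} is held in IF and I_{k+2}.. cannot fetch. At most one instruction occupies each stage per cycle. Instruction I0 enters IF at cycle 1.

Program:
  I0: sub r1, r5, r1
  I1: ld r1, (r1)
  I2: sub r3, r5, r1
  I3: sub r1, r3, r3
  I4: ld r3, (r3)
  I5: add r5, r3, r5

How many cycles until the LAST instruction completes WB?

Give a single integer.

I0 sub r1 <- r5,r1: IF@1 ID@2 stall=0 (-) EX@3 MEM@4 WB@5
I1 ld r1 <- r1: IF@2 ID@3 stall=2 (RAW on I0.r1 (WB@5)) EX@6 MEM@7 WB@8
I2 sub r3 <- r5,r1: IF@3 ID@6 stall=2 (RAW on I1.r1 (WB@8)) EX@9 MEM@10 WB@11
I3 sub r1 <- r3,r3: IF@6 ID@9 stall=2 (RAW on I2.r3 (WB@11)) EX@12 MEM@13 WB@14
I4 ld r3 <- r3: IF@9 ID@12 stall=0 (-) EX@13 MEM@14 WB@15
I5 add r5 <- r3,r5: IF@12 ID@13 stall=2 (RAW on I4.r3 (WB@15)) EX@16 MEM@17 WB@18

Answer: 18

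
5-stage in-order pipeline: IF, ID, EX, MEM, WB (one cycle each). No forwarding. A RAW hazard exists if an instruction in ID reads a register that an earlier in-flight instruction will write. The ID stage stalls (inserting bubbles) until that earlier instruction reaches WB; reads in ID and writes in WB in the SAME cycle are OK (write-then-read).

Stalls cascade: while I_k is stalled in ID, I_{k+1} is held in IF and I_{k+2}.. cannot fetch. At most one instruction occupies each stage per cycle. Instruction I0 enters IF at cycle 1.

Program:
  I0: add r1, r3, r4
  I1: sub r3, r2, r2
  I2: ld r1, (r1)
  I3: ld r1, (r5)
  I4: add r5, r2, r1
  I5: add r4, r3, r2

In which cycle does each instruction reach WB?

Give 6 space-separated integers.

I0 add r1 <- r3,r4: IF@1 ID@2 stall=0 (-) EX@3 MEM@4 WB@5
I1 sub r3 <- r2,r2: IF@2 ID@3 stall=0 (-) EX@4 MEM@5 WB@6
I2 ld r1 <- r1: IF@3 ID@4 stall=1 (RAW on I0.r1 (WB@5)) EX@6 MEM@7 WB@8
I3 ld r1 <- r5: IF@4 ID@6 stall=0 (-) EX@7 MEM@8 WB@9
I4 add r5 <- r2,r1: IF@6 ID@7 stall=2 (RAW on I3.r1 (WB@9)) EX@10 MEM@11 WB@12
I5 add r4 <- r3,r2: IF@7 ID@10 stall=0 (-) EX@11 MEM@12 WB@13

Answer: 5 6 8 9 12 13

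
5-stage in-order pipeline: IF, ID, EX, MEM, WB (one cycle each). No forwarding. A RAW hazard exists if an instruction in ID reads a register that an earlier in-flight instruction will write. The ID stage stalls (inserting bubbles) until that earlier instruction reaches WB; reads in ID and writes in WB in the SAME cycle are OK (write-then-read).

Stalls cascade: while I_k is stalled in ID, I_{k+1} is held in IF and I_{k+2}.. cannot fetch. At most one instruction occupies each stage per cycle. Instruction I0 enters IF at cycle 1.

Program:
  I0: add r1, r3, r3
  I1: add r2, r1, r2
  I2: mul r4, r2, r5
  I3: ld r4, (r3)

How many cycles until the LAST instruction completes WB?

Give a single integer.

I0 add r1 <- r3,r3: IF@1 ID@2 stall=0 (-) EX@3 MEM@4 WB@5
I1 add r2 <- r1,r2: IF@2 ID@3 stall=2 (RAW on I0.r1 (WB@5)) EX@6 MEM@7 WB@8
I2 mul r4 <- r2,r5: IF@3 ID@6 stall=2 (RAW on I1.r2 (WB@8)) EX@9 MEM@10 WB@11
I3 ld r4 <- r3: IF@6 ID@9 stall=0 (-) EX@10 MEM@11 WB@12

Answer: 12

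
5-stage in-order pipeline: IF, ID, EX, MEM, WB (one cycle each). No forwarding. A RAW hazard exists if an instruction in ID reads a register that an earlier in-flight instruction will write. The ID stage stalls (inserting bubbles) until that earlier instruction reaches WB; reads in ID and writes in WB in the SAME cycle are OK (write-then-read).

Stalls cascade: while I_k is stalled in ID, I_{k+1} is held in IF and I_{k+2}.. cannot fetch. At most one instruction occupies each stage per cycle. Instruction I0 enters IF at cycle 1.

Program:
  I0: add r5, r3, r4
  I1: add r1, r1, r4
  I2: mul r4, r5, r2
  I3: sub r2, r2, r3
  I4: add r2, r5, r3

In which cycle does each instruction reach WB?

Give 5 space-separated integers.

I0 add r5 <- r3,r4: IF@1 ID@2 stall=0 (-) EX@3 MEM@4 WB@5
I1 add r1 <- r1,r4: IF@2 ID@3 stall=0 (-) EX@4 MEM@5 WB@6
I2 mul r4 <- r5,r2: IF@3 ID@4 stall=1 (RAW on I0.r5 (WB@5)) EX@6 MEM@7 WB@8
I3 sub r2 <- r2,r3: IF@4 ID@6 stall=0 (-) EX@7 MEM@8 WB@9
I4 add r2 <- r5,r3: IF@6 ID@7 stall=0 (-) EX@8 MEM@9 WB@10

Answer: 5 6 8 9 10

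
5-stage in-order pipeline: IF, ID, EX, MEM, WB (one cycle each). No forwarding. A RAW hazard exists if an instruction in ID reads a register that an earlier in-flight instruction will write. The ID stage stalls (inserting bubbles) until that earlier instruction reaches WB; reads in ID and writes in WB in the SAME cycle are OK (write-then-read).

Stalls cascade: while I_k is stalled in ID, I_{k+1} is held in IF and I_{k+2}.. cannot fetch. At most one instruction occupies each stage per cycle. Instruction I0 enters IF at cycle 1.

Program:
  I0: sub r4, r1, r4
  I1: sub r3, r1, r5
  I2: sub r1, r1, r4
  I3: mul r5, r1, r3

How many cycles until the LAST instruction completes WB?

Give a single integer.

Answer: 11

Derivation:
I0 sub r4 <- r1,r4: IF@1 ID@2 stall=0 (-) EX@3 MEM@4 WB@5
I1 sub r3 <- r1,r5: IF@2 ID@3 stall=0 (-) EX@4 MEM@5 WB@6
I2 sub r1 <- r1,r4: IF@3 ID@4 stall=1 (RAW on I0.r4 (WB@5)) EX@6 MEM@7 WB@8
I3 mul r5 <- r1,r3: IF@4 ID@6 stall=2 (RAW on I2.r1 (WB@8)) EX@9 MEM@10 WB@11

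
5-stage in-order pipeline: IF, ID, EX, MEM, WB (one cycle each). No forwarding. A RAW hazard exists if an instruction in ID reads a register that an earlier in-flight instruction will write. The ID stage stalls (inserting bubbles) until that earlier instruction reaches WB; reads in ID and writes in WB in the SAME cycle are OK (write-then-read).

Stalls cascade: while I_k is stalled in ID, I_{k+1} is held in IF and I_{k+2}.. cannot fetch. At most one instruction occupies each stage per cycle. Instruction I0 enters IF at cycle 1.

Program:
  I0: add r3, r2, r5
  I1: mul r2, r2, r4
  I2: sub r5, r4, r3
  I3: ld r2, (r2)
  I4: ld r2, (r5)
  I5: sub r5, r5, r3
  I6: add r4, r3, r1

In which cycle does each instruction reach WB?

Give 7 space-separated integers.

I0 add r3 <- r2,r5: IF@1 ID@2 stall=0 (-) EX@3 MEM@4 WB@5
I1 mul r2 <- r2,r4: IF@2 ID@3 stall=0 (-) EX@4 MEM@5 WB@6
I2 sub r5 <- r4,r3: IF@3 ID@4 stall=1 (RAW on I0.r3 (WB@5)) EX@6 MEM@7 WB@8
I3 ld r2 <- r2: IF@4 ID@6 stall=0 (-) EX@7 MEM@8 WB@9
I4 ld r2 <- r5: IF@6 ID@7 stall=1 (RAW on I2.r5 (WB@8)) EX@9 MEM@10 WB@11
I5 sub r5 <- r5,r3: IF@7 ID@9 stall=0 (-) EX@10 MEM@11 WB@12
I6 add r4 <- r3,r1: IF@9 ID@10 stall=0 (-) EX@11 MEM@12 WB@13

Answer: 5 6 8 9 11 12 13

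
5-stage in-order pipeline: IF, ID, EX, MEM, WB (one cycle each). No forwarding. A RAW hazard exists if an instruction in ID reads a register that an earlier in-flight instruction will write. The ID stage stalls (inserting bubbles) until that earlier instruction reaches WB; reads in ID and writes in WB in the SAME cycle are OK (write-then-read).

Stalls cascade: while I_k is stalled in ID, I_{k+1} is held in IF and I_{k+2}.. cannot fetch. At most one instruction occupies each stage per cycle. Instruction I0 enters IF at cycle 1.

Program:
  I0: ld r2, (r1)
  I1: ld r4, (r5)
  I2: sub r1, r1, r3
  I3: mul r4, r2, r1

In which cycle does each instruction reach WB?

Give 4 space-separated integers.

Answer: 5 6 7 10

Derivation:
I0 ld r2 <- r1: IF@1 ID@2 stall=0 (-) EX@3 MEM@4 WB@5
I1 ld r4 <- r5: IF@2 ID@3 stall=0 (-) EX@4 MEM@5 WB@6
I2 sub r1 <- r1,r3: IF@3 ID@4 stall=0 (-) EX@5 MEM@6 WB@7
I3 mul r4 <- r2,r1: IF@4 ID@5 stall=2 (RAW on I2.r1 (WB@7)) EX@8 MEM@9 WB@10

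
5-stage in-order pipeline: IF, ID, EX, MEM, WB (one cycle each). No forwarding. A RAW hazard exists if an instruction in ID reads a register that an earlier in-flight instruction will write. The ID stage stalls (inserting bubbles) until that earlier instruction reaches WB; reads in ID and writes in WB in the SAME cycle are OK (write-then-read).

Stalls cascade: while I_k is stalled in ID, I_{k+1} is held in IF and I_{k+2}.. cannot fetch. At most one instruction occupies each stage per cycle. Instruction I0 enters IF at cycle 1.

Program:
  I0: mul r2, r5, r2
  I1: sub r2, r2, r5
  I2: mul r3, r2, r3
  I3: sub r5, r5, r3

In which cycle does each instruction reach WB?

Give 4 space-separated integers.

Answer: 5 8 11 14

Derivation:
I0 mul r2 <- r5,r2: IF@1 ID@2 stall=0 (-) EX@3 MEM@4 WB@5
I1 sub r2 <- r2,r5: IF@2 ID@3 stall=2 (RAW on I0.r2 (WB@5)) EX@6 MEM@7 WB@8
I2 mul r3 <- r2,r3: IF@3 ID@6 stall=2 (RAW on I1.r2 (WB@8)) EX@9 MEM@10 WB@11
I3 sub r5 <- r5,r3: IF@6 ID@9 stall=2 (RAW on I2.r3 (WB@11)) EX@12 MEM@13 WB@14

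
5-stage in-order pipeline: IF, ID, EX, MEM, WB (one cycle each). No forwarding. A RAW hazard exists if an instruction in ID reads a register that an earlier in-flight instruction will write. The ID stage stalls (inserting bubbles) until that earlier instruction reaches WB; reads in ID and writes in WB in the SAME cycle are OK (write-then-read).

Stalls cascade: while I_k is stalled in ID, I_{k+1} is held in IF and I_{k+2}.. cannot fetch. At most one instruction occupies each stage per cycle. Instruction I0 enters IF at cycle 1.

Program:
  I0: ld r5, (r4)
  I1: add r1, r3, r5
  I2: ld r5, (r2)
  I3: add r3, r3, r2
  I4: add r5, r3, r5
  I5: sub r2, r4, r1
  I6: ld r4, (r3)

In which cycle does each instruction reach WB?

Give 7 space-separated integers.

I0 ld r5 <- r4: IF@1 ID@2 stall=0 (-) EX@3 MEM@4 WB@5
I1 add r1 <- r3,r5: IF@2 ID@3 stall=2 (RAW on I0.r5 (WB@5)) EX@6 MEM@7 WB@8
I2 ld r5 <- r2: IF@3 ID@6 stall=0 (-) EX@7 MEM@8 WB@9
I3 add r3 <- r3,r2: IF@6 ID@7 stall=0 (-) EX@8 MEM@9 WB@10
I4 add r5 <- r3,r5: IF@7 ID@8 stall=2 (RAW on I3.r3 (WB@10)) EX@11 MEM@12 WB@13
I5 sub r2 <- r4,r1: IF@8 ID@11 stall=0 (-) EX@12 MEM@13 WB@14
I6 ld r4 <- r3: IF@11 ID@12 stall=0 (-) EX@13 MEM@14 WB@15

Answer: 5 8 9 10 13 14 15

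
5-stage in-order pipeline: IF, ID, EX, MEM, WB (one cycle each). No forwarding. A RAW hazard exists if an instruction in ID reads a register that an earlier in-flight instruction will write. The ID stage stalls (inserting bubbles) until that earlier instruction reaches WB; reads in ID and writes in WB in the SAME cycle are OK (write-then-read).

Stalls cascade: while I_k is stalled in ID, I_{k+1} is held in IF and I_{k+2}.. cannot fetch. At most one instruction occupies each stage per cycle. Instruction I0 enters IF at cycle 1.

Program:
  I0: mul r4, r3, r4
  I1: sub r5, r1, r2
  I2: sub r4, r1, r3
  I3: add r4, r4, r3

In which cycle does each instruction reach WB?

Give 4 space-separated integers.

I0 mul r4 <- r3,r4: IF@1 ID@2 stall=0 (-) EX@3 MEM@4 WB@5
I1 sub r5 <- r1,r2: IF@2 ID@3 stall=0 (-) EX@4 MEM@5 WB@6
I2 sub r4 <- r1,r3: IF@3 ID@4 stall=0 (-) EX@5 MEM@6 WB@7
I3 add r4 <- r4,r3: IF@4 ID@5 stall=2 (RAW on I2.r4 (WB@7)) EX@8 MEM@9 WB@10

Answer: 5 6 7 10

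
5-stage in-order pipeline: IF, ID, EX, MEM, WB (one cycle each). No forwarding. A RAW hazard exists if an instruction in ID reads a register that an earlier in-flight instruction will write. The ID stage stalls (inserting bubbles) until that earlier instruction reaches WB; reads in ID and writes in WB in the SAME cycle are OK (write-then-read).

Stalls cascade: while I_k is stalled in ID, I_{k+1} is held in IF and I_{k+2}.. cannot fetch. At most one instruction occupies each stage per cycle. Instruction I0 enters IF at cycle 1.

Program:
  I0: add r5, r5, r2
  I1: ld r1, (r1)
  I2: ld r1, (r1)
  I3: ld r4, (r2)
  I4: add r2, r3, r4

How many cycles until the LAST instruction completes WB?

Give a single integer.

Answer: 13

Derivation:
I0 add r5 <- r5,r2: IF@1 ID@2 stall=0 (-) EX@3 MEM@4 WB@5
I1 ld r1 <- r1: IF@2 ID@3 stall=0 (-) EX@4 MEM@5 WB@6
I2 ld r1 <- r1: IF@3 ID@4 stall=2 (RAW on I1.r1 (WB@6)) EX@7 MEM@8 WB@9
I3 ld r4 <- r2: IF@4 ID@7 stall=0 (-) EX@8 MEM@9 WB@10
I4 add r2 <- r3,r4: IF@7 ID@8 stall=2 (RAW on I3.r4 (WB@10)) EX@11 MEM@12 WB@13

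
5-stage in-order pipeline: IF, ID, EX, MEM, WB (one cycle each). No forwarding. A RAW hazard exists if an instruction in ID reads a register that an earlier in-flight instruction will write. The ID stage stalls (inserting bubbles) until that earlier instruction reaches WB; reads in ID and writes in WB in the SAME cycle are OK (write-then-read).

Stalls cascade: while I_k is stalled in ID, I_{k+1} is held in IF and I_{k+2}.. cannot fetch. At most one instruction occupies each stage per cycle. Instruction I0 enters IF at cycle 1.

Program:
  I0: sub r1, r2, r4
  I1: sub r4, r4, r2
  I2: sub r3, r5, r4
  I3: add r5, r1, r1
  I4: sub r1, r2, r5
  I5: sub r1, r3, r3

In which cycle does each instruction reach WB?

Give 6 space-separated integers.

I0 sub r1 <- r2,r4: IF@1 ID@2 stall=0 (-) EX@3 MEM@4 WB@5
I1 sub r4 <- r4,r2: IF@2 ID@3 stall=0 (-) EX@4 MEM@5 WB@6
I2 sub r3 <- r5,r4: IF@3 ID@4 stall=2 (RAW on I1.r4 (WB@6)) EX@7 MEM@8 WB@9
I3 add r5 <- r1,r1: IF@4 ID@7 stall=0 (-) EX@8 MEM@9 WB@10
I4 sub r1 <- r2,r5: IF@7 ID@8 stall=2 (RAW on I3.r5 (WB@10)) EX@11 MEM@12 WB@13
I5 sub r1 <- r3,r3: IF@8 ID@11 stall=0 (-) EX@12 MEM@13 WB@14

Answer: 5 6 9 10 13 14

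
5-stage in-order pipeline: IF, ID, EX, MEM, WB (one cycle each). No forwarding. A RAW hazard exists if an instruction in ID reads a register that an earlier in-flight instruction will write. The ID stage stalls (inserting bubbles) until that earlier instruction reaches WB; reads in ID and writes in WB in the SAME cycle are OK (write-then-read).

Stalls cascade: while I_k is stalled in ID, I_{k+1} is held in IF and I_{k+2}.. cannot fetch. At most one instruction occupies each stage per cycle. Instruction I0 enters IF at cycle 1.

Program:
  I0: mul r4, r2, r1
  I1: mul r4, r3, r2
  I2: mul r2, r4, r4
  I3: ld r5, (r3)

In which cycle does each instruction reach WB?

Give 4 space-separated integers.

Answer: 5 6 9 10

Derivation:
I0 mul r4 <- r2,r1: IF@1 ID@2 stall=0 (-) EX@3 MEM@4 WB@5
I1 mul r4 <- r3,r2: IF@2 ID@3 stall=0 (-) EX@4 MEM@5 WB@6
I2 mul r2 <- r4,r4: IF@3 ID@4 stall=2 (RAW on I1.r4 (WB@6)) EX@7 MEM@8 WB@9
I3 ld r5 <- r3: IF@4 ID@7 stall=0 (-) EX@8 MEM@9 WB@10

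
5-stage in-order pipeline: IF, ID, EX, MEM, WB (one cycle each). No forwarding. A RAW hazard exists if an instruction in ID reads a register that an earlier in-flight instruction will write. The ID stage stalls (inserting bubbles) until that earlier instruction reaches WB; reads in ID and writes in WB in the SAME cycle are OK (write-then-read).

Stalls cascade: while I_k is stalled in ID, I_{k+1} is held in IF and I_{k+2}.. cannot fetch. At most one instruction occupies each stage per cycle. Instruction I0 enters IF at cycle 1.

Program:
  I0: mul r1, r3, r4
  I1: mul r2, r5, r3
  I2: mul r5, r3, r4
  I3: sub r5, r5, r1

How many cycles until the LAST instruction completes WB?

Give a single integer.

I0 mul r1 <- r3,r4: IF@1 ID@2 stall=0 (-) EX@3 MEM@4 WB@5
I1 mul r2 <- r5,r3: IF@2 ID@3 stall=0 (-) EX@4 MEM@5 WB@6
I2 mul r5 <- r3,r4: IF@3 ID@4 stall=0 (-) EX@5 MEM@6 WB@7
I3 sub r5 <- r5,r1: IF@4 ID@5 stall=2 (RAW on I2.r5 (WB@7)) EX@8 MEM@9 WB@10

Answer: 10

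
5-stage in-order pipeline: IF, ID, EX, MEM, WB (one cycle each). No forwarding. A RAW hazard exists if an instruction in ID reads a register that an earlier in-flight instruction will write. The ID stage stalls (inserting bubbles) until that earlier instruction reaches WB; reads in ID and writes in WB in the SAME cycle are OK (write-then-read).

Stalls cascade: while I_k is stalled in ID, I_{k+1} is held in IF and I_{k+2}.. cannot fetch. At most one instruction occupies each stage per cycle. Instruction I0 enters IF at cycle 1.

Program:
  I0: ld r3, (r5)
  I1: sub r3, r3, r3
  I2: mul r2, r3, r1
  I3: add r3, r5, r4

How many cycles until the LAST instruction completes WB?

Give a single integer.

I0 ld r3 <- r5: IF@1 ID@2 stall=0 (-) EX@3 MEM@4 WB@5
I1 sub r3 <- r3,r3: IF@2 ID@3 stall=2 (RAW on I0.r3 (WB@5)) EX@6 MEM@7 WB@8
I2 mul r2 <- r3,r1: IF@3 ID@6 stall=2 (RAW on I1.r3 (WB@8)) EX@9 MEM@10 WB@11
I3 add r3 <- r5,r4: IF@6 ID@9 stall=0 (-) EX@10 MEM@11 WB@12

Answer: 12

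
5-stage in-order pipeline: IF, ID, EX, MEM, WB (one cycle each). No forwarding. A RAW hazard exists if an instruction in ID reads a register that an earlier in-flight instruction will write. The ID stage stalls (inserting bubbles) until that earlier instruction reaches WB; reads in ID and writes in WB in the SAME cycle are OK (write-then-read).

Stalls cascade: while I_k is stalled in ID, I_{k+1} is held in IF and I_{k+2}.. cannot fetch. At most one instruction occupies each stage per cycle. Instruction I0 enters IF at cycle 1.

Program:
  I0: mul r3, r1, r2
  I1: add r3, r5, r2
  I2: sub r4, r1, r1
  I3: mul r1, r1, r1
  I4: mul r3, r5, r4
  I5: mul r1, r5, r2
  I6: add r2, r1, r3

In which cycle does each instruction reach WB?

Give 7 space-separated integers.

I0 mul r3 <- r1,r2: IF@1 ID@2 stall=0 (-) EX@3 MEM@4 WB@5
I1 add r3 <- r5,r2: IF@2 ID@3 stall=0 (-) EX@4 MEM@5 WB@6
I2 sub r4 <- r1,r1: IF@3 ID@4 stall=0 (-) EX@5 MEM@6 WB@7
I3 mul r1 <- r1,r1: IF@4 ID@5 stall=0 (-) EX@6 MEM@7 WB@8
I4 mul r3 <- r5,r4: IF@5 ID@6 stall=1 (RAW on I2.r4 (WB@7)) EX@8 MEM@9 WB@10
I5 mul r1 <- r5,r2: IF@6 ID@8 stall=0 (-) EX@9 MEM@10 WB@11
I6 add r2 <- r1,r3: IF@8 ID@9 stall=2 (RAW on I5.r1 (WB@11)) EX@12 MEM@13 WB@14

Answer: 5 6 7 8 10 11 14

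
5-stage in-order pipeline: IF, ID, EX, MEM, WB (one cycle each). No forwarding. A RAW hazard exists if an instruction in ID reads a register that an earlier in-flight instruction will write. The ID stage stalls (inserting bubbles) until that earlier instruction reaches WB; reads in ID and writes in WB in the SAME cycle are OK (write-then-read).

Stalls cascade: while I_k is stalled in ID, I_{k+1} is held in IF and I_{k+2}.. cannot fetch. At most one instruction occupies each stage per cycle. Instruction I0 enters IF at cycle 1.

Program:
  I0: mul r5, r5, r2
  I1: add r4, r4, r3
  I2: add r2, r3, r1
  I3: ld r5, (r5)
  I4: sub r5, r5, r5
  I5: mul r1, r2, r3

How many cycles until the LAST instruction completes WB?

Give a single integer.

Answer: 12

Derivation:
I0 mul r5 <- r5,r2: IF@1 ID@2 stall=0 (-) EX@3 MEM@4 WB@5
I1 add r4 <- r4,r3: IF@2 ID@3 stall=0 (-) EX@4 MEM@5 WB@6
I2 add r2 <- r3,r1: IF@3 ID@4 stall=0 (-) EX@5 MEM@6 WB@7
I3 ld r5 <- r5: IF@4 ID@5 stall=0 (-) EX@6 MEM@7 WB@8
I4 sub r5 <- r5,r5: IF@5 ID@6 stall=2 (RAW on I3.r5 (WB@8)) EX@9 MEM@10 WB@11
I5 mul r1 <- r2,r3: IF@6 ID@9 stall=0 (-) EX@10 MEM@11 WB@12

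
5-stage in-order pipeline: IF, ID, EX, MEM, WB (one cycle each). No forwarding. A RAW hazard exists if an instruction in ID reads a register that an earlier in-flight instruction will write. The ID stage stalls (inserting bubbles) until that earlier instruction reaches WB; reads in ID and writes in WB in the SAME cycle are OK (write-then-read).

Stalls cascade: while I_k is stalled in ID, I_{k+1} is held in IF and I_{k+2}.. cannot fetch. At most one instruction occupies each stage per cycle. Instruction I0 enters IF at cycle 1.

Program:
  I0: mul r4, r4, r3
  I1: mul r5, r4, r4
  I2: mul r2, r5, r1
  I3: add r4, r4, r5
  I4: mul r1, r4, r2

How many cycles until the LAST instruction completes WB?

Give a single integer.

Answer: 15

Derivation:
I0 mul r4 <- r4,r3: IF@1 ID@2 stall=0 (-) EX@3 MEM@4 WB@5
I1 mul r5 <- r4,r4: IF@2 ID@3 stall=2 (RAW on I0.r4 (WB@5)) EX@6 MEM@7 WB@8
I2 mul r2 <- r5,r1: IF@3 ID@6 stall=2 (RAW on I1.r5 (WB@8)) EX@9 MEM@10 WB@11
I3 add r4 <- r4,r5: IF@6 ID@9 stall=0 (-) EX@10 MEM@11 WB@12
I4 mul r1 <- r4,r2: IF@9 ID@10 stall=2 (RAW on I3.r4 (WB@12)) EX@13 MEM@14 WB@15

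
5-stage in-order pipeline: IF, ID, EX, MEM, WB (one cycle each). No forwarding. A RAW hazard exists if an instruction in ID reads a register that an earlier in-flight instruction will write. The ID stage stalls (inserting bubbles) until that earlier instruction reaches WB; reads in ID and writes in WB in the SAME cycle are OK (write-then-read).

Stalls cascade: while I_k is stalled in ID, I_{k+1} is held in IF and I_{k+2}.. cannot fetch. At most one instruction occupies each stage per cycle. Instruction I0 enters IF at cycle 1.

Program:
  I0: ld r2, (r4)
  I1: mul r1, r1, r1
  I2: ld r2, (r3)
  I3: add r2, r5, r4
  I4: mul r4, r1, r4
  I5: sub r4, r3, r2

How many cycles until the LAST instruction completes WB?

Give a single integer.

I0 ld r2 <- r4: IF@1 ID@2 stall=0 (-) EX@3 MEM@4 WB@5
I1 mul r1 <- r1,r1: IF@2 ID@3 stall=0 (-) EX@4 MEM@5 WB@6
I2 ld r2 <- r3: IF@3 ID@4 stall=0 (-) EX@5 MEM@6 WB@7
I3 add r2 <- r5,r4: IF@4 ID@5 stall=0 (-) EX@6 MEM@7 WB@8
I4 mul r4 <- r1,r4: IF@5 ID@6 stall=0 (-) EX@7 MEM@8 WB@9
I5 sub r4 <- r3,r2: IF@6 ID@7 stall=1 (RAW on I3.r2 (WB@8)) EX@9 MEM@10 WB@11

Answer: 11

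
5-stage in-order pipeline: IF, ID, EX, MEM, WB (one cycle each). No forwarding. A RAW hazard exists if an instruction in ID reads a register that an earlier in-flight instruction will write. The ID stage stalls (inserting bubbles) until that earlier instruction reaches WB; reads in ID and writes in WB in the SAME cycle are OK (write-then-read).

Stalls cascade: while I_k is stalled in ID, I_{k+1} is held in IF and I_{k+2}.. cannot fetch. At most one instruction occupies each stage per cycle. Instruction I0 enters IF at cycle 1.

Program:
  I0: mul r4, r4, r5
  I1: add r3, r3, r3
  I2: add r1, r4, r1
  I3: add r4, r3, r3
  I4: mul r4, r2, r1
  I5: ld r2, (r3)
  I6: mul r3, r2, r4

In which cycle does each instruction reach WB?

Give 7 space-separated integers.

I0 mul r4 <- r4,r5: IF@1 ID@2 stall=0 (-) EX@3 MEM@4 WB@5
I1 add r3 <- r3,r3: IF@2 ID@3 stall=0 (-) EX@4 MEM@5 WB@6
I2 add r1 <- r4,r1: IF@3 ID@4 stall=1 (RAW on I0.r4 (WB@5)) EX@6 MEM@7 WB@8
I3 add r4 <- r3,r3: IF@4 ID@6 stall=0 (-) EX@7 MEM@8 WB@9
I4 mul r4 <- r2,r1: IF@6 ID@7 stall=1 (RAW on I2.r1 (WB@8)) EX@9 MEM@10 WB@11
I5 ld r2 <- r3: IF@7 ID@9 stall=0 (-) EX@10 MEM@11 WB@12
I6 mul r3 <- r2,r4: IF@9 ID@10 stall=2 (RAW on I5.r2 (WB@12)) EX@13 MEM@14 WB@15

Answer: 5 6 8 9 11 12 15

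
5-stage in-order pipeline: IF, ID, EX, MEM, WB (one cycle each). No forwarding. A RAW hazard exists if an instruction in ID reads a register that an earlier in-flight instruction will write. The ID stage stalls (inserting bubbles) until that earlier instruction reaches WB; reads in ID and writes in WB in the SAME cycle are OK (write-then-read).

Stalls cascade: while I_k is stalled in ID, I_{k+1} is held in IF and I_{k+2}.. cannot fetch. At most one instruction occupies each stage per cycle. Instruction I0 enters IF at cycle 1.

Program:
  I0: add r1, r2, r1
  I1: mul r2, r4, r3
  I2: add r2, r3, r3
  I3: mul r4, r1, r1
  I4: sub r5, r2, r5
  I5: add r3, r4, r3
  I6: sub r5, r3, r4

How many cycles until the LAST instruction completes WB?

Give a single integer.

I0 add r1 <- r2,r1: IF@1 ID@2 stall=0 (-) EX@3 MEM@4 WB@5
I1 mul r2 <- r4,r3: IF@2 ID@3 stall=0 (-) EX@4 MEM@5 WB@6
I2 add r2 <- r3,r3: IF@3 ID@4 stall=0 (-) EX@5 MEM@6 WB@7
I3 mul r4 <- r1,r1: IF@4 ID@5 stall=0 (-) EX@6 MEM@7 WB@8
I4 sub r5 <- r2,r5: IF@5 ID@6 stall=1 (RAW on I2.r2 (WB@7)) EX@8 MEM@9 WB@10
I5 add r3 <- r4,r3: IF@6 ID@8 stall=0 (-) EX@9 MEM@10 WB@11
I6 sub r5 <- r3,r4: IF@8 ID@9 stall=2 (RAW on I5.r3 (WB@11)) EX@12 MEM@13 WB@14

Answer: 14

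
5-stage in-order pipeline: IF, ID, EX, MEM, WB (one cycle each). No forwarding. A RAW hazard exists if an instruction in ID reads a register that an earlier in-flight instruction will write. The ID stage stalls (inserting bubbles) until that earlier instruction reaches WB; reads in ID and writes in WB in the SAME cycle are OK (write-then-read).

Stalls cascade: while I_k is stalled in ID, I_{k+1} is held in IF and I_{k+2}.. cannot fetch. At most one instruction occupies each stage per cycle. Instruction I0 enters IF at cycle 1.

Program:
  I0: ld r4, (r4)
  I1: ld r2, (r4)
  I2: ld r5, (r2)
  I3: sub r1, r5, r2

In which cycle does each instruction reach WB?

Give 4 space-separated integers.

Answer: 5 8 11 14

Derivation:
I0 ld r4 <- r4: IF@1 ID@2 stall=0 (-) EX@3 MEM@4 WB@5
I1 ld r2 <- r4: IF@2 ID@3 stall=2 (RAW on I0.r4 (WB@5)) EX@6 MEM@7 WB@8
I2 ld r5 <- r2: IF@3 ID@6 stall=2 (RAW on I1.r2 (WB@8)) EX@9 MEM@10 WB@11
I3 sub r1 <- r5,r2: IF@6 ID@9 stall=2 (RAW on I2.r5 (WB@11)) EX@12 MEM@13 WB@14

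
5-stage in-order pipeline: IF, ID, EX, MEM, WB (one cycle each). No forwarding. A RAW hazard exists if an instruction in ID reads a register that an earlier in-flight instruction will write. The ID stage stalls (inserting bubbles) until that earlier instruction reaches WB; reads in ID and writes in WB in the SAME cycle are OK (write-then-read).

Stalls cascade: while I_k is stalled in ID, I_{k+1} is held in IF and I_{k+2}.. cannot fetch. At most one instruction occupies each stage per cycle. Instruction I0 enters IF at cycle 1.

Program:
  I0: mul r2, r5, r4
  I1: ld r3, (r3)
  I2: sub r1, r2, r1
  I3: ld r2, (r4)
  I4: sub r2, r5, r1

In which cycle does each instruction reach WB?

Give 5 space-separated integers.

I0 mul r2 <- r5,r4: IF@1 ID@2 stall=0 (-) EX@3 MEM@4 WB@5
I1 ld r3 <- r3: IF@2 ID@3 stall=0 (-) EX@4 MEM@5 WB@6
I2 sub r1 <- r2,r1: IF@3 ID@4 stall=1 (RAW on I0.r2 (WB@5)) EX@6 MEM@7 WB@8
I3 ld r2 <- r4: IF@4 ID@6 stall=0 (-) EX@7 MEM@8 WB@9
I4 sub r2 <- r5,r1: IF@6 ID@7 stall=1 (RAW on I2.r1 (WB@8)) EX@9 MEM@10 WB@11

Answer: 5 6 8 9 11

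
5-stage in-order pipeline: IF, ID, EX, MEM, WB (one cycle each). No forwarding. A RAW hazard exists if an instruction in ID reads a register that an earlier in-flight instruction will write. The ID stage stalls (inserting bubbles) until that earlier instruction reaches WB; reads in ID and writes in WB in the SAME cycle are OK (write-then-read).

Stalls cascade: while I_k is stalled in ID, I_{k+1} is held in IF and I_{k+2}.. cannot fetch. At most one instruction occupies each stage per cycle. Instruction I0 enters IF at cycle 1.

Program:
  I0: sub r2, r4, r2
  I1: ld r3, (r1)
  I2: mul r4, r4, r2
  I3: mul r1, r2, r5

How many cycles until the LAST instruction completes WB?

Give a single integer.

Answer: 9

Derivation:
I0 sub r2 <- r4,r2: IF@1 ID@2 stall=0 (-) EX@3 MEM@4 WB@5
I1 ld r3 <- r1: IF@2 ID@3 stall=0 (-) EX@4 MEM@5 WB@6
I2 mul r4 <- r4,r2: IF@3 ID@4 stall=1 (RAW on I0.r2 (WB@5)) EX@6 MEM@7 WB@8
I3 mul r1 <- r2,r5: IF@4 ID@6 stall=0 (-) EX@7 MEM@8 WB@9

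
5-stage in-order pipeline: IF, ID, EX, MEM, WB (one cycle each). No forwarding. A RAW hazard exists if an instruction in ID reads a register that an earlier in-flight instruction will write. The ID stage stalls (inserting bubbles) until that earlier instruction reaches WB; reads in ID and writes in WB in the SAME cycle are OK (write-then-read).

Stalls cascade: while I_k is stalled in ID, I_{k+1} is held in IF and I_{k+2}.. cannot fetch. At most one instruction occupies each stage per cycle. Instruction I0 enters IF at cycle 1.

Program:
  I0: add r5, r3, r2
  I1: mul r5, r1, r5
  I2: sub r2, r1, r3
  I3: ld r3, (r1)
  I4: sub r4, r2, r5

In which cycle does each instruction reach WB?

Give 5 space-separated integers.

I0 add r5 <- r3,r2: IF@1 ID@2 stall=0 (-) EX@3 MEM@4 WB@5
I1 mul r5 <- r1,r5: IF@2 ID@3 stall=2 (RAW on I0.r5 (WB@5)) EX@6 MEM@7 WB@8
I2 sub r2 <- r1,r3: IF@3 ID@6 stall=0 (-) EX@7 MEM@8 WB@9
I3 ld r3 <- r1: IF@6 ID@7 stall=0 (-) EX@8 MEM@9 WB@10
I4 sub r4 <- r2,r5: IF@7 ID@8 stall=1 (RAW on I2.r2 (WB@9)) EX@10 MEM@11 WB@12

Answer: 5 8 9 10 12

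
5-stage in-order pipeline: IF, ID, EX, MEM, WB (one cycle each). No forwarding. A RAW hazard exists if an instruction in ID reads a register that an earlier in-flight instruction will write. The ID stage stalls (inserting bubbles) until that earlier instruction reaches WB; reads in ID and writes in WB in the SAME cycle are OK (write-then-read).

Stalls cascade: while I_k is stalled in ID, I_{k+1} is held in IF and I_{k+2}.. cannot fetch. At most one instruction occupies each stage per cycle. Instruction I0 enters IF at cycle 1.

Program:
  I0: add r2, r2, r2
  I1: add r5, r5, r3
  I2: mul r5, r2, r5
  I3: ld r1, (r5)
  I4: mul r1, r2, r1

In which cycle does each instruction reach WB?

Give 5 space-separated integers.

I0 add r2 <- r2,r2: IF@1 ID@2 stall=0 (-) EX@3 MEM@4 WB@5
I1 add r5 <- r5,r3: IF@2 ID@3 stall=0 (-) EX@4 MEM@5 WB@6
I2 mul r5 <- r2,r5: IF@3 ID@4 stall=2 (RAW on I1.r5 (WB@6)) EX@7 MEM@8 WB@9
I3 ld r1 <- r5: IF@4 ID@7 stall=2 (RAW on I2.r5 (WB@9)) EX@10 MEM@11 WB@12
I4 mul r1 <- r2,r1: IF@7 ID@10 stall=2 (RAW on I3.r1 (WB@12)) EX@13 MEM@14 WB@15

Answer: 5 6 9 12 15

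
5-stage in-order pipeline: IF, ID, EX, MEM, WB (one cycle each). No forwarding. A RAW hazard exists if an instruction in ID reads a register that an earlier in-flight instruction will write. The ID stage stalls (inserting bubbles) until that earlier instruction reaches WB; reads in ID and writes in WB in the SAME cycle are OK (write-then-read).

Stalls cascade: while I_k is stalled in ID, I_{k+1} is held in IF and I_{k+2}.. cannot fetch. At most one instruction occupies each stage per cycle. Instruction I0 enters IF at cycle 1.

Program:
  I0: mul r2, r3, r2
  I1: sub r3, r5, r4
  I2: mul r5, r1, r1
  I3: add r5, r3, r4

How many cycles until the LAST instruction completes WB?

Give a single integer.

Answer: 9

Derivation:
I0 mul r2 <- r3,r2: IF@1 ID@2 stall=0 (-) EX@3 MEM@4 WB@5
I1 sub r3 <- r5,r4: IF@2 ID@3 stall=0 (-) EX@4 MEM@5 WB@6
I2 mul r5 <- r1,r1: IF@3 ID@4 stall=0 (-) EX@5 MEM@6 WB@7
I3 add r5 <- r3,r4: IF@4 ID@5 stall=1 (RAW on I1.r3 (WB@6)) EX@7 MEM@8 WB@9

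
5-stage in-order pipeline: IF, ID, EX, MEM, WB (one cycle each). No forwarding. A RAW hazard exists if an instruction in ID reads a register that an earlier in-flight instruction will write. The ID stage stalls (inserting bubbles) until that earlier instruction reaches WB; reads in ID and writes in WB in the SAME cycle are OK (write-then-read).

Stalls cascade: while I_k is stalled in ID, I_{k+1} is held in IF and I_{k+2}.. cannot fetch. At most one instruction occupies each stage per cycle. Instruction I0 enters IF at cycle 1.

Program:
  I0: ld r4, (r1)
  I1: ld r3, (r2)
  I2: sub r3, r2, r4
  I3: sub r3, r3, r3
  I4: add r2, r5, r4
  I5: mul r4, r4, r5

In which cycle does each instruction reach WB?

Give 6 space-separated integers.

Answer: 5 6 8 11 12 13

Derivation:
I0 ld r4 <- r1: IF@1 ID@2 stall=0 (-) EX@3 MEM@4 WB@5
I1 ld r3 <- r2: IF@2 ID@3 stall=0 (-) EX@4 MEM@5 WB@6
I2 sub r3 <- r2,r4: IF@3 ID@4 stall=1 (RAW on I0.r4 (WB@5)) EX@6 MEM@7 WB@8
I3 sub r3 <- r3,r3: IF@4 ID@6 stall=2 (RAW on I2.r3 (WB@8)) EX@9 MEM@10 WB@11
I4 add r2 <- r5,r4: IF@6 ID@9 stall=0 (-) EX@10 MEM@11 WB@12
I5 mul r4 <- r4,r5: IF@9 ID@10 stall=0 (-) EX@11 MEM@12 WB@13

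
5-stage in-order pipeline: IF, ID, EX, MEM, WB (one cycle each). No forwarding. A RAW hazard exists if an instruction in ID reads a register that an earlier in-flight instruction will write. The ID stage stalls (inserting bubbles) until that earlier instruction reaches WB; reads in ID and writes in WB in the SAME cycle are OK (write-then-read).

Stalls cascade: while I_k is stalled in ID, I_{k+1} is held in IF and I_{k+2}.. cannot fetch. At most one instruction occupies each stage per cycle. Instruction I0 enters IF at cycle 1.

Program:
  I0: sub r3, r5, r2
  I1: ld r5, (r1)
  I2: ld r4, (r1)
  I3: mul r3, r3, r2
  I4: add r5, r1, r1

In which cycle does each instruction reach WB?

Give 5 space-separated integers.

I0 sub r3 <- r5,r2: IF@1 ID@2 stall=0 (-) EX@3 MEM@4 WB@5
I1 ld r5 <- r1: IF@2 ID@3 stall=0 (-) EX@4 MEM@5 WB@6
I2 ld r4 <- r1: IF@3 ID@4 stall=0 (-) EX@5 MEM@6 WB@7
I3 mul r3 <- r3,r2: IF@4 ID@5 stall=0 (-) EX@6 MEM@7 WB@8
I4 add r5 <- r1,r1: IF@5 ID@6 stall=0 (-) EX@7 MEM@8 WB@9

Answer: 5 6 7 8 9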